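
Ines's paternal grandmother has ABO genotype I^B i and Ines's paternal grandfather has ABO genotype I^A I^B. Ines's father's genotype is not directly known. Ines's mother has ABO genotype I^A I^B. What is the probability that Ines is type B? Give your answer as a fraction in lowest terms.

3/8

Ines's father's ABO genotype from I^B i × I^A I^B: 1/4 I^A I^B, 1/4 I^A i, 1/4 I^B I^B, 1/4 I^B i.
Crossing each possibility with the mother I^A I^B and summing P(type B): 1/4·1/4 + 1/4·1/4 + 1/4·1/2 + 1/4·1/2 = 3/8.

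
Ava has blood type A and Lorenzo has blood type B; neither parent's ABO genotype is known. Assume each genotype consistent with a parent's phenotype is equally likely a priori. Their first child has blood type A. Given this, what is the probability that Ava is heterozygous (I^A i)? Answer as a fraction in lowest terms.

Possible genotypes: Ava ∈ {I^A I^A, I^A i}; Lorenzo ∈ {I^B I^B, I^B i}.
Weight each parental genotype pair by prior × P(type-A child):
  I^A I^A × I^B i: posterior weight 2/3.
  I^A i × I^B i: posterior weight 1/3.
Sum the posterior weight over pairs where Ava is I^A i: 1/3.

1/3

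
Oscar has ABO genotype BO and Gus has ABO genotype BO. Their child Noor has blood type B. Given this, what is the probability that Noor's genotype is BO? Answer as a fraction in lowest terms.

Cross BO × BO → 1/4 BB, 1/2 BO, 1/4 OO.
Type-B genotypes among offspring: BB (1/4), BO (1/2); total 3/4.
P(BO | type B) = (1/2) / (3/4) = 2/3.

2/3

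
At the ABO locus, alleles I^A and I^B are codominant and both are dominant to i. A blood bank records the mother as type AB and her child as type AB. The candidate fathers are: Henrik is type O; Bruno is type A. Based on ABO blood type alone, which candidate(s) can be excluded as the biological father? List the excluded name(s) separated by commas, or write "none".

Henrik

A candidate is excluded only if no genotype consistent with his phenotype could produce a type AB child with a type AB mother.
Henrik (type O): no genotype consistent with that phenotype can produce a type-AB child with a type-AB mother.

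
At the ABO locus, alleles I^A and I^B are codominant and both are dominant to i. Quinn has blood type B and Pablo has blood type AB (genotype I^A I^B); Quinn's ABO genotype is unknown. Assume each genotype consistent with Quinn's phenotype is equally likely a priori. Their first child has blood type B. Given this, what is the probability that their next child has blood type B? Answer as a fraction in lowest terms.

1/2

Possible genotypes: Quinn ∈ {I^B I^B, I^B i}; Pablo ∈ {I^A I^B}.
Weight each parental genotype pair by prior × P(type-B child):
  I^B I^B × I^A I^B: posterior weight 1/2; P(next child type B) = 1/2.
  I^B i × I^A I^B: posterior weight 1/2; P(next child type B) = 1/2.
Weighted sum = 1/2.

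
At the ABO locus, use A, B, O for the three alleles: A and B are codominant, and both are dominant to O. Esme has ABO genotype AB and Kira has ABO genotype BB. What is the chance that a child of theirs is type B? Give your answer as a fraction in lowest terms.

1/2

ABO cross AB × BB → offspring phenotypes: 1/2 B, 1/2 AB.
So P(type B) = 1/2.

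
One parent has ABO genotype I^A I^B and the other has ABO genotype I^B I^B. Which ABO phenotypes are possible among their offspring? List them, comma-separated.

Gametes from I^A I^B × I^B I^B give offspring ABO genotypes I^A I^B, I^B I^B, i.e. phenotypes B, AB.

B, AB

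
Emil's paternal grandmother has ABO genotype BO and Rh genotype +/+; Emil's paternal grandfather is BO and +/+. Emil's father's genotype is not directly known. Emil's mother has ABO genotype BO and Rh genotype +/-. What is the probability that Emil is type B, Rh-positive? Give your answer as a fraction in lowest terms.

3/4

Emil's father's ABO genotype from BO × BO: 1/4 BB, 1/2 BO, 1/4 OO.
Crossing each possibility with the mother BO and summing P(type B): 1/4·1 + 1/2·3/4 + 1/4·1/2 = 3/4.
Similarly for Rh via the father's Rh distribution: P(Rh+) = 1.
Independent loci: 3/4 × 1 = 3/4.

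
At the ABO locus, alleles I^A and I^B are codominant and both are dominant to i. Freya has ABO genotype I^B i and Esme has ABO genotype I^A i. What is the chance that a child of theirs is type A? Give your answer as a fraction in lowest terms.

1/4

ABO cross I^B i × I^A i → offspring phenotypes: 1/4 O, 1/4 A, 1/4 B, 1/4 AB.
So P(type A) = 1/4.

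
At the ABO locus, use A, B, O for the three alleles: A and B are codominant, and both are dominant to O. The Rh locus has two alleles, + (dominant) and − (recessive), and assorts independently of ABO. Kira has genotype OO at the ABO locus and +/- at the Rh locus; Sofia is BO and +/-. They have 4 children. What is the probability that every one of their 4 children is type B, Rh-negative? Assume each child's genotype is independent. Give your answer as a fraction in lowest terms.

ABO cross OO × BO → 1/2 O, 1/2 B.
Rh cross +/- × +/- → 3/4 Rh+, 1/4 Rh-; so P(type B, Rh-negative) = 1/2 × 1/4 = 1/8 per child.
All 4 independent: (1/8)^4 = 1/4096.

1/4096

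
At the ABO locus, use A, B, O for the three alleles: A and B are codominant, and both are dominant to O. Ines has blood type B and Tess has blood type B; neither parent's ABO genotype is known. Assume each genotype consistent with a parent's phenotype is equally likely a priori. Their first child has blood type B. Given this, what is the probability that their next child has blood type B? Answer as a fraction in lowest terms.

19/20

Possible genotypes: Ines ∈ {BB, BO}; Tess ∈ {BB, BO}.
Weight each parental genotype pair by prior × P(type-B child):
  BB × BB: posterior weight 4/15; P(next child type B) = 1.
  BB × BO: posterior weight 4/15; P(next child type B) = 1.
  BO × BB: posterior weight 4/15; P(next child type B) = 1.
  BO × BO: posterior weight 1/5; P(next child type B) = 3/4.
Weighted sum = 19/20.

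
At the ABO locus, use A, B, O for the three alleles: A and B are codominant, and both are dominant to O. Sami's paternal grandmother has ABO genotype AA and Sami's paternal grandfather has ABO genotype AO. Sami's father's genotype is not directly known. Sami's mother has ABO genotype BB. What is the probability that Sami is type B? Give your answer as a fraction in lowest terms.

Sami's father's ABO genotype from AA × AO: 1/2 AA, 1/2 AO.
Crossing each possibility with the mother BB and summing P(type B): 1/2·0 + 1/2·1/2 = 1/4.

1/4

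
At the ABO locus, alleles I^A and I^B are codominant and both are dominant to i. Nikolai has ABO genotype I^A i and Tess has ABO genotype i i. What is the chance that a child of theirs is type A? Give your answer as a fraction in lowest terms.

1/2

ABO cross I^A i × i i → offspring phenotypes: 1/2 O, 1/2 A.
So P(type A) = 1/2.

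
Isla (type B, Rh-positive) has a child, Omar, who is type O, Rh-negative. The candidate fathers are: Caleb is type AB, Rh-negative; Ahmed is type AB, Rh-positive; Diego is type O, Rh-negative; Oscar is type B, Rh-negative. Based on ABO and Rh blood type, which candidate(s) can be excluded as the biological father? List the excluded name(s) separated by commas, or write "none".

A candidate is excluded only if no genotype consistent with his phenotype could produce a type O, Rh-negative child with a type B, Rh-positive mother.
Caleb (type AB, Rh-): no genotype consistent with that phenotype can produce a type-O Rh- child with a type-B mother.
Ahmed (type AB, Rh+): no genotype consistent with that phenotype can produce a type-O Rh- child with a type-B mother.

Caleb, Ahmed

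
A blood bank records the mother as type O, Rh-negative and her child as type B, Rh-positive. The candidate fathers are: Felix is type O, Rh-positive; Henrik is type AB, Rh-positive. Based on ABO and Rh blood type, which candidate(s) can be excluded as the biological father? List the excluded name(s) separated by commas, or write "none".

A candidate is excluded only if no genotype consistent with his phenotype could produce a type B, Rh-positive child with a type O, Rh-negative mother.
Felix (type O, Rh+): no genotype consistent with that phenotype can produce a type-B Rh+ child with a type-O mother.

Felix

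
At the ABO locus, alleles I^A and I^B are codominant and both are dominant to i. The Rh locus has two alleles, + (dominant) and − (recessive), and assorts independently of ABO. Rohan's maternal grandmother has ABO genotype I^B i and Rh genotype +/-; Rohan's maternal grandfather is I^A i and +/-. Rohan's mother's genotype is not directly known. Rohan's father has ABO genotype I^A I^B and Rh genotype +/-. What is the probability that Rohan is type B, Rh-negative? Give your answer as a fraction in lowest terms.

Rohan's mother's ABO genotype from I^B i × I^A i: 1/4 I^A I^B, 1/4 I^A i, 1/4 I^B i, 1/4 i i.
Crossing each possibility with the father I^A I^B and summing P(type B): 1/4·1/4 + 1/4·1/4 + 1/4·1/2 + 1/4·1/2 = 3/8.
Similarly for Rh via the mother's Rh distribution: P(Rh-) = 1/4.
Independent loci: 3/8 × 1/4 = 3/32.

3/32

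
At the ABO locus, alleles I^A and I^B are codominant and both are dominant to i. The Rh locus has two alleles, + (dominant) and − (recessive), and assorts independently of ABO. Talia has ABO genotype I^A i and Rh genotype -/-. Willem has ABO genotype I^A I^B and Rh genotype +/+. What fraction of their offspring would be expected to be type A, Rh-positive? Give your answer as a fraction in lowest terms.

1/2

ABO cross I^A i × I^A I^B → offspring phenotypes: 1/2 A, 1/4 B, 1/4 AB.
Rh cross -/- × +/+ → 1 Rh+.
Independent loci: P(type A, Rh-positive) = 1/2 × 1 = 1/2.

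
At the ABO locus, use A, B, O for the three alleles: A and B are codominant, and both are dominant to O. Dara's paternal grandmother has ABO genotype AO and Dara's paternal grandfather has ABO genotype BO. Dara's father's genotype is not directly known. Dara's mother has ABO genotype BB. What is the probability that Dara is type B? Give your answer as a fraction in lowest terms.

Dara's father's ABO genotype from AO × BO: 1/4 AB, 1/4 AO, 1/4 BO, 1/4 OO.
Crossing each possibility with the mother BB and summing P(type B): 1/4·1/2 + 1/4·1/2 + 1/4·1 + 1/4·1 = 3/4.

3/4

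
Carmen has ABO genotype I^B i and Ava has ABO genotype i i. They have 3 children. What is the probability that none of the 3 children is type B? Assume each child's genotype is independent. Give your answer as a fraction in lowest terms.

ABO cross I^B i × i i → 1/2 O, 1/2 B.
So P(type B) = 1/2 per child.
P(not type B) = 1/2 for one child; (1/2)^3 = 1/8.

1/8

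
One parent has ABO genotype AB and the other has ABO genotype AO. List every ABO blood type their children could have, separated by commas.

A, B, AB

Gametes from AB × AO give offspring ABO genotypes AA, AB, AO, BO, i.e. phenotypes A, B, AB.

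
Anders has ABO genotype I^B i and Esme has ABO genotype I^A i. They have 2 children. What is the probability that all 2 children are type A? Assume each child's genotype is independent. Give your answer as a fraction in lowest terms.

ABO cross I^B i × I^A i → 1/4 O, 1/4 A, 1/4 B, 1/4 AB.
So P(type A) = 1/4 per child.
All 2 independent: (1/4)^2 = 1/16.

1/16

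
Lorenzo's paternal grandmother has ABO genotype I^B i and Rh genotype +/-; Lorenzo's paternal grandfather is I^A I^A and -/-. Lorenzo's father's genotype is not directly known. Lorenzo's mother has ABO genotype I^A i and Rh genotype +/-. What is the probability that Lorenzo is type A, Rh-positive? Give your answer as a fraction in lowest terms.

Lorenzo's father's ABO genotype from I^B i × I^A I^A: 1/2 I^A I^B, 1/2 I^A i.
Crossing each possibility with the mother I^A i and summing P(type A): 1/2·1/2 + 1/2·3/4 = 5/8.
Similarly for Rh via the father's Rh distribution: P(Rh+) = 5/8.
Independent loci: 5/8 × 5/8 = 25/64.

25/64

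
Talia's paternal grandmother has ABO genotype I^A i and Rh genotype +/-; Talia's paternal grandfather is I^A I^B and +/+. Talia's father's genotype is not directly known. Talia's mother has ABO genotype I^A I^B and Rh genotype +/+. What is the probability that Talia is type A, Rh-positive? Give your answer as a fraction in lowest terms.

3/8

Talia's father's ABO genotype from I^A i × I^A I^B: 1/4 I^A I^A, 1/4 I^A I^B, 1/4 I^A i, 1/4 I^B i.
Crossing each possibility with the mother I^A I^B and summing P(type A): 1/4·1/2 + 1/4·1/4 + 1/4·1/2 + 1/4·1/4 = 3/8.
Similarly for Rh via the father's Rh distribution: P(Rh+) = 1.
Independent loci: 3/8 × 1 = 3/8.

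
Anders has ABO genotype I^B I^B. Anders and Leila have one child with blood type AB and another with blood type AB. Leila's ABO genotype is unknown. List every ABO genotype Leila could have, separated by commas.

I^A I^A, I^A I^B, I^A i

For each candidate genotype of Leila, check whether crossing it with I^B I^B can produce every observed child phenotype.
  I^A I^A → possible child types {AB} ✓
  I^A I^B → possible child types {B, AB} ✓
  I^A i → possible child types {B, AB} ✓
  I^B I^B → possible child types {B} ✗
  I^B i → possible child types {B} ✗
  i i → possible child types {B} ✗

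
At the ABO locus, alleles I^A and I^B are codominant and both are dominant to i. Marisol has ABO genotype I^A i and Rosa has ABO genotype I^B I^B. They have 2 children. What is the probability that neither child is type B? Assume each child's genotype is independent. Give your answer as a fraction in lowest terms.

ABO cross I^A i × I^B I^B → 1/2 B, 1/2 AB.
So P(type B) = 1/2 per child.
P(not type B) = 1/2 for one child; (1/2)^2 = 1/4.

1/4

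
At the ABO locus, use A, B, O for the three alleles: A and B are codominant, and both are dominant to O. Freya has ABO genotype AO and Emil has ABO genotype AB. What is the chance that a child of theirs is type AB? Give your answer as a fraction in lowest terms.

ABO cross AO × AB → offspring phenotypes: 1/2 A, 1/4 B, 1/4 AB.
So P(type AB) = 1/4.

1/4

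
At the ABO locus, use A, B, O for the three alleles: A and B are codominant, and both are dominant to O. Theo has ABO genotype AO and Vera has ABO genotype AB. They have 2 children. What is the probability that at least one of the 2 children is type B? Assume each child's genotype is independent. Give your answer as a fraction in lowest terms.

ABO cross AO × AB → 1/2 A, 1/4 B, 1/4 AB.
So P(type B) = 1/4 per child.
P(none) = (3/4)^2 = 9/16; P(at least one) = 1 − 9/16 = 7/16.

7/16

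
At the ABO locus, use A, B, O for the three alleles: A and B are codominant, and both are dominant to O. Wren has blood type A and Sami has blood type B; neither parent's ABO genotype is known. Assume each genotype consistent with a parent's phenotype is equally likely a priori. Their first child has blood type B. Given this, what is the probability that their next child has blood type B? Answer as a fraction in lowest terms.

5/12

Possible genotypes: Wren ∈ {AA, AO}; Sami ∈ {BB, BO}.
Weight each parental genotype pair by prior × P(type-B child):
  AO × BB: posterior weight 2/3; P(next child type B) = 1/2.
  AO × BO: posterior weight 1/3; P(next child type B) = 1/4.
Weighted sum = 5/12.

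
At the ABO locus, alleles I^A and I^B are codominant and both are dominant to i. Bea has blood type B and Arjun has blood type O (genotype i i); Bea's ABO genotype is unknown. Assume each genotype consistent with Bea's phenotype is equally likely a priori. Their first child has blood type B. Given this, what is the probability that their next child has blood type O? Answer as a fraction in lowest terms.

1/6

Possible genotypes: Bea ∈ {I^B I^B, I^B i}; Arjun ∈ {i i}.
Weight each parental genotype pair by prior × P(type-B child):
  I^B I^B × i i: posterior weight 2/3; P(next child type O) = 0.
  I^B i × i i: posterior weight 1/3; P(next child type O) = 1/2.
Weighted sum = 1/6.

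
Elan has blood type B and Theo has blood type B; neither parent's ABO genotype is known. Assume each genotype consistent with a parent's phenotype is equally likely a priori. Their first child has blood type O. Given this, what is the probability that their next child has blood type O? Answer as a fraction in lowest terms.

1/4

Possible genotypes: Elan ∈ {I^B I^B, I^B i}; Theo ∈ {I^B I^B, I^B i}.
Weight each parental genotype pair by prior × P(type-O child):
  I^B i × I^B i: posterior weight 1; P(next child type O) = 1/4.
Weighted sum = 1/4.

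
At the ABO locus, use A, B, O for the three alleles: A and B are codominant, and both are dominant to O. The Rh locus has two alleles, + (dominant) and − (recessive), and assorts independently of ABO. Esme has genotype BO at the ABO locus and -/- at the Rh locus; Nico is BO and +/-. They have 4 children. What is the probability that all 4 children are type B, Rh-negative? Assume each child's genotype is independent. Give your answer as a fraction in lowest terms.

ABO cross BO × BO → 1/4 O, 3/4 B.
Rh cross -/- × +/- → 1/2 Rh+, 1/2 Rh-; so P(type B, Rh-negative) = 3/4 × 1/2 = 3/8 per child.
All 4 independent: (3/8)^4 = 81/4096.

81/4096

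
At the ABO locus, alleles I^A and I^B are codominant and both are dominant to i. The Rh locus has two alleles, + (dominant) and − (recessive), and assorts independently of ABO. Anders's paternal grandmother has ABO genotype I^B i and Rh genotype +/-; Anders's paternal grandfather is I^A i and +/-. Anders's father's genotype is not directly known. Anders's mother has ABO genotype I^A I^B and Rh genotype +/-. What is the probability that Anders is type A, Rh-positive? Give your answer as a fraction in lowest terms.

Anders's father's ABO genotype from I^B i × I^A i: 1/4 I^A I^B, 1/4 I^A i, 1/4 I^B i, 1/4 i i.
Crossing each possibility with the mother I^A I^B and summing P(type A): 1/4·1/4 + 1/4·1/2 + 1/4·1/4 + 1/4·1/2 = 3/8.
Similarly for Rh via the father's Rh distribution: P(Rh+) = 3/4.
Independent loci: 3/8 × 3/4 = 9/32.

9/32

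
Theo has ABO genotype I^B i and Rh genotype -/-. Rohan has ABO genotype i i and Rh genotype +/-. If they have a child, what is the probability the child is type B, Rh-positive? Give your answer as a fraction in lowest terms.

ABO cross I^B i × i i → offspring phenotypes: 1/2 O, 1/2 B.
Rh cross -/- × +/- → 1/2 Rh+, 1/2 Rh-.
Independent loci: P(type B, Rh-positive) = 1/2 × 1/2 = 1/4.

1/4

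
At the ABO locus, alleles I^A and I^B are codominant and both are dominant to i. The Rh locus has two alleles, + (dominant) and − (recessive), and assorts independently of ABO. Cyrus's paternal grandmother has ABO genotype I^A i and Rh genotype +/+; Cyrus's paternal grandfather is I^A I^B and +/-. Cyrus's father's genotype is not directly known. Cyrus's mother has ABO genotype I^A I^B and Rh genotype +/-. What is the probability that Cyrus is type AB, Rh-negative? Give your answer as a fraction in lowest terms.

Cyrus's father's ABO genotype from I^A i × I^A I^B: 1/4 I^A I^A, 1/4 I^A I^B, 1/4 I^A i, 1/4 I^B i.
Crossing each possibility with the mother I^A I^B and summing P(type AB): 1/4·1/2 + 1/4·1/2 + 1/4·1/4 + 1/4·1/4 = 3/8.
Similarly for Rh via the father's Rh distribution: P(Rh-) = 1/8.
Independent loci: 3/8 × 1/8 = 3/64.

3/64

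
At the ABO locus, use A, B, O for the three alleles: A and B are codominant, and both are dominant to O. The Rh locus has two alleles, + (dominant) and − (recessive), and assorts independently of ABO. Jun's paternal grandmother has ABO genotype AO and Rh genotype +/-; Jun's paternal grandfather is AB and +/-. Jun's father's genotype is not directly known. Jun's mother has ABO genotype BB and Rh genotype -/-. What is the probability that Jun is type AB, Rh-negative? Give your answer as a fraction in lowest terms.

Jun's father's ABO genotype from AO × AB: 1/4 AA, 1/4 AB, 1/4 AO, 1/4 BO.
Crossing each possibility with the mother BB and summing P(type AB): 1/4·1 + 1/4·1/2 + 1/4·1/2 + 1/4·0 = 1/2.
Similarly for Rh via the father's Rh distribution: P(Rh-) = 1/2.
Independent loci: 1/2 × 1/2 = 1/4.

1/4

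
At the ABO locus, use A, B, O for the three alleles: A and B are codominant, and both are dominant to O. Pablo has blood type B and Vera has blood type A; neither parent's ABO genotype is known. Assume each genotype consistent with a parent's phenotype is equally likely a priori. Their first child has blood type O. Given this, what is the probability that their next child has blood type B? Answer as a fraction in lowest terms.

Possible genotypes: Pablo ∈ {BB, BO}; Vera ∈ {AA, AO}.
Weight each parental genotype pair by prior × P(type-O child):
  BO × AO: posterior weight 1; P(next child type B) = 1/4.
Weighted sum = 1/4.

1/4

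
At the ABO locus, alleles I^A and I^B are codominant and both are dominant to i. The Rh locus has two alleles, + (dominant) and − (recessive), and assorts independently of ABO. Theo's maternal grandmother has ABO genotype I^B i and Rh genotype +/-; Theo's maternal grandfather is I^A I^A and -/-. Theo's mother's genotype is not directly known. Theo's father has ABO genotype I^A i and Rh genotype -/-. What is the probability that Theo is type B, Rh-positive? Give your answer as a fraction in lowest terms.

1/32

Theo's mother's ABO genotype from I^B i × I^A I^A: 1/2 I^A I^B, 1/2 I^A i.
Crossing each possibility with the father I^A i and summing P(type B): 1/2·1/4 + 1/2·0 = 1/8.
Similarly for Rh via the mother's Rh distribution: P(Rh+) = 1/4.
Independent loci: 1/8 × 1/4 = 1/32.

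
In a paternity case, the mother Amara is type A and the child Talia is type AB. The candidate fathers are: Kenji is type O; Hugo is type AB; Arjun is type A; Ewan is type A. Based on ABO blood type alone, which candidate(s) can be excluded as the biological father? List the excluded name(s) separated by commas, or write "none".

A candidate is excluded only if no genotype consistent with his phenotype could produce a type AB child with a type A mother.
Kenji (type O): no genotype consistent with that phenotype can produce a type-AB child with a type-A mother.
Arjun (type A): no genotype consistent with that phenotype can produce a type-AB child with a type-A mother.
Ewan (type A): no genotype consistent with that phenotype can produce a type-AB child with a type-A mother.

Kenji, Arjun, Ewan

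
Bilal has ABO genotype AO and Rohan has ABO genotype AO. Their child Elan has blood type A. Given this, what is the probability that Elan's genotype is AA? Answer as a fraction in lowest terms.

1/3

Cross AO × AO → 1/4 AA, 1/2 AO, 1/4 OO.
Type-A genotypes among offspring: AA (1/4), AO (1/2); total 3/4.
P(AA | type A) = (1/4) / (3/4) = 1/3.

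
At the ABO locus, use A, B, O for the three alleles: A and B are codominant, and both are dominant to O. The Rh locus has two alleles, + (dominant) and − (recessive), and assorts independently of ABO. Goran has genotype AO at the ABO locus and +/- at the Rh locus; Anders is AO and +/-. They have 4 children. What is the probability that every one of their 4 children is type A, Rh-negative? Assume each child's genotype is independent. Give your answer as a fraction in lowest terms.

ABO cross AO × AO → 1/4 O, 3/4 A.
Rh cross +/- × +/- → 3/4 Rh+, 1/4 Rh-; so P(type A, Rh-negative) = 3/4 × 1/4 = 3/16 per child.
All 4 independent: (3/16)^4 = 81/65536.

81/65536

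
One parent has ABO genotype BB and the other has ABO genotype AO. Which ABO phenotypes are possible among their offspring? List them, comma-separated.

B, AB

Gametes from BB × AO give offspring ABO genotypes AB, BO, i.e. phenotypes B, AB.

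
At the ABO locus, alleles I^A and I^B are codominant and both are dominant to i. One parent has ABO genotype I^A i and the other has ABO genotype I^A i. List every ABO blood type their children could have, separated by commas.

Gametes from I^A i × I^A i give offspring ABO genotypes I^A I^A, I^A i, i i, i.e. phenotypes O, A.

O, A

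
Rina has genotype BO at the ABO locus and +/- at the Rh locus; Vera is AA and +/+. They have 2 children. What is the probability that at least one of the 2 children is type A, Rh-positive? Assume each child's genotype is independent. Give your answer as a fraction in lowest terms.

3/4

ABO cross BO × AA → 1/2 A, 1/2 AB.
Rh cross +/- × +/+ → 1 Rh+; so P(type A, Rh-positive) = 1/2 × 1 = 1/2 per child.
P(none) = (1/2)^2 = 1/4; P(at least one) = 1 − 1/4 = 3/4.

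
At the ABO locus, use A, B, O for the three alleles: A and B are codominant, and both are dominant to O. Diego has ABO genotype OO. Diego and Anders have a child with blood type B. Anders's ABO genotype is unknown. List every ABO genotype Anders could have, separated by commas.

For each candidate genotype of Anders, check whether crossing it with OO can produce every observed child phenotype.
  AA → possible child types {A} ✗
  AB → possible child types {A, B} ✓
  AO → possible child types {O, A} ✗
  BB → possible child types {B} ✓
  BO → possible child types {O, B} ✓
  OO → possible child types {O} ✗

AB, BB, BO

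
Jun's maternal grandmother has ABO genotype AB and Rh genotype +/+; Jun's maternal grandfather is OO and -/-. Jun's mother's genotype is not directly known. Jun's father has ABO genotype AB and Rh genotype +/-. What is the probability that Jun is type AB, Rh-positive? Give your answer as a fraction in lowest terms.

Jun's mother's ABO genotype from AB × OO: 1/2 AO, 1/2 BO.
Crossing each possibility with the father AB and summing P(type AB): 1/2·1/4 + 1/2·1/4 = 1/4.
Similarly for Rh via the mother's Rh distribution: P(Rh+) = 3/4.
Independent loci: 1/4 × 3/4 = 3/16.

3/16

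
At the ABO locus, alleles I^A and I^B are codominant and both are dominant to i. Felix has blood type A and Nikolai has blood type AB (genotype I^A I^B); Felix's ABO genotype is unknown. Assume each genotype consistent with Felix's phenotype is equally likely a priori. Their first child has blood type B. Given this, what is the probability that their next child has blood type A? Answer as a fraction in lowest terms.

Possible genotypes: Felix ∈ {I^A I^A, I^A i}; Nikolai ∈ {I^A I^B}.
Weight each parental genotype pair by prior × P(type-B child):
  I^A i × I^A I^B: posterior weight 1; P(next child type A) = 1/2.
Weighted sum = 1/2.

1/2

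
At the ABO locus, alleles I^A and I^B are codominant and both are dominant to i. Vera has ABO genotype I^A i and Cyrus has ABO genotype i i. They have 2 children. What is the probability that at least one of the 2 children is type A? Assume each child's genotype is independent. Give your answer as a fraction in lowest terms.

3/4

ABO cross I^A i × i i → 1/2 O, 1/2 A.
So P(type A) = 1/2 per child.
P(none) = (1/2)^2 = 1/4; P(at least one) = 1 − 1/4 = 3/4.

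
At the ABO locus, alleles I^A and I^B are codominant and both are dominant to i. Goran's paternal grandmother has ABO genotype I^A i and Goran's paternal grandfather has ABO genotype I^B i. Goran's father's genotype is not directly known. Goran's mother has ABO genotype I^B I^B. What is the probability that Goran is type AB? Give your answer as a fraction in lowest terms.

1/4

Goran's father's ABO genotype from I^A i × I^B i: 1/4 I^A I^B, 1/4 I^A i, 1/4 I^B i, 1/4 i i.
Crossing each possibility with the mother I^B I^B and summing P(type AB): 1/4·1/2 + 1/4·1/2 + 1/4·0 + 1/4·0 = 1/4.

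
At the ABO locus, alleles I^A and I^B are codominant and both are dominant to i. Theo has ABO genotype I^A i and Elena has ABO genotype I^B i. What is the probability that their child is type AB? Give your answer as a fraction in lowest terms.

1/4

ABO cross I^A i × I^B i → offspring phenotypes: 1/4 O, 1/4 A, 1/4 B, 1/4 AB.
So P(type AB) = 1/4.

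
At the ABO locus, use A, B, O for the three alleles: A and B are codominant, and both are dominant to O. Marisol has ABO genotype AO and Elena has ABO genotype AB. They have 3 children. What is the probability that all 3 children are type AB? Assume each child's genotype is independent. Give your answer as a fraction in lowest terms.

ABO cross AO × AB → 1/2 A, 1/4 B, 1/4 AB.
So P(type AB) = 1/4 per child.
All 3 independent: (1/4)^3 = 1/64.

1/64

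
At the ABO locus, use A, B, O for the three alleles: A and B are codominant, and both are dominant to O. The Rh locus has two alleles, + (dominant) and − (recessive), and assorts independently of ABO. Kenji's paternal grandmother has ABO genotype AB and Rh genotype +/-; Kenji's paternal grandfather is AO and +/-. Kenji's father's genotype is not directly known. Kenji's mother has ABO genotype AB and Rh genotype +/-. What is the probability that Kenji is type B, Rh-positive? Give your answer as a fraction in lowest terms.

3/16

Kenji's father's ABO genotype from AB × AO: 1/4 AA, 1/4 AB, 1/4 AO, 1/4 BO.
Crossing each possibility with the mother AB and summing P(type B): 1/4·0 + 1/4·1/4 + 1/4·1/4 + 1/4·1/2 = 1/4.
Similarly for Rh via the father's Rh distribution: P(Rh+) = 3/4.
Independent loci: 1/4 × 3/4 = 3/16.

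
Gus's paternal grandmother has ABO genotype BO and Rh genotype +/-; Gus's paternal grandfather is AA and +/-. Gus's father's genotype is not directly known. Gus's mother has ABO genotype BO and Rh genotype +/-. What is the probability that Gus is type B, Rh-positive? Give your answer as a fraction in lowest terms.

9/32

Gus's father's ABO genotype from BO × AA: 1/2 AB, 1/2 AO.
Crossing each possibility with the mother BO and summing P(type B): 1/2·1/2 + 1/2·1/4 = 3/8.
Similarly for Rh via the father's Rh distribution: P(Rh+) = 3/4.
Independent loci: 3/8 × 3/4 = 9/32.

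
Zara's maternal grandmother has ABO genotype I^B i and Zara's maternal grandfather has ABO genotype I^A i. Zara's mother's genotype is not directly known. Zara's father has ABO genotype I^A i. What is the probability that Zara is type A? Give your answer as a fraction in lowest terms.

1/2

Zara's mother's ABO genotype from I^B i × I^A i: 1/4 I^A I^B, 1/4 I^A i, 1/4 I^B i, 1/4 i i.
Crossing each possibility with the father I^A i and summing P(type A): 1/4·1/2 + 1/4·3/4 + 1/4·1/4 + 1/4·1/2 = 1/2.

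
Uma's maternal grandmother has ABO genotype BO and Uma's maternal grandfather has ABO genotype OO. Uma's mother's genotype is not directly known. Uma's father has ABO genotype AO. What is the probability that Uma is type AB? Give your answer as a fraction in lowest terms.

Uma's mother's ABO genotype from BO × OO: 1/2 BO, 1/2 OO.
Crossing each possibility with the father AO and summing P(type AB): 1/2·1/4 + 1/2·0 = 1/8.

1/8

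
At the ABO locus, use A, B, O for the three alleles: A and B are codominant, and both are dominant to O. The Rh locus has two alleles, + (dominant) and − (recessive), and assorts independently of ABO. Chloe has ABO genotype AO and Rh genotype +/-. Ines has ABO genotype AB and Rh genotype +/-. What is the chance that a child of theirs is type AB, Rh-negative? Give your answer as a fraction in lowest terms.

ABO cross AO × AB → offspring phenotypes: 1/2 A, 1/4 B, 1/4 AB.
Rh cross +/- × +/- → 3/4 Rh+, 1/4 Rh-.
Independent loci: P(type AB, Rh-negative) = 1/4 × 1/4 = 1/16.

1/16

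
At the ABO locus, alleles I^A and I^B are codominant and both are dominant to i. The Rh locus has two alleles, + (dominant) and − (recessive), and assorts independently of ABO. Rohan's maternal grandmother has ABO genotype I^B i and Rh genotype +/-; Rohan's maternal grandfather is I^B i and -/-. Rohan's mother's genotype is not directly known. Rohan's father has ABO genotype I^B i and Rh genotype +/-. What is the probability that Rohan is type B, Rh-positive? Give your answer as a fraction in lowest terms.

Rohan's mother's ABO genotype from I^B i × I^B i: 1/4 I^B I^B, 1/2 I^B i, 1/4 i i.
Crossing each possibility with the father I^B i and summing P(type B): 1/4·1 + 1/2·3/4 + 1/4·1/2 = 3/4.
Similarly for Rh via the mother's Rh distribution: P(Rh+) = 5/8.
Independent loci: 3/4 × 5/8 = 15/32.

15/32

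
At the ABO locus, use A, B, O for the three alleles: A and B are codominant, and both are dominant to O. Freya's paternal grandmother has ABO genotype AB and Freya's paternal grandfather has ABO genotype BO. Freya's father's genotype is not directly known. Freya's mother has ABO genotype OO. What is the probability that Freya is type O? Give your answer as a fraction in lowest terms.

1/4

Freya's father's ABO genotype from AB × BO: 1/4 AB, 1/4 AO, 1/4 BB, 1/4 BO.
Crossing each possibility with the mother OO and summing P(type O): 1/4·0 + 1/4·1/2 + 1/4·0 + 1/4·1/2 = 1/4.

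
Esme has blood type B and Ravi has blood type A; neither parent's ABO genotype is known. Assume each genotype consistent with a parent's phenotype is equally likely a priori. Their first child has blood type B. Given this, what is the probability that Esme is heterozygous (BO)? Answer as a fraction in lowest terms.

1/3

Possible genotypes: Esme ∈ {BB, BO}; Ravi ∈ {AA, AO}.
Weight each parental genotype pair by prior × P(type-B child):
  BB × AO: posterior weight 2/3.
  BO × AO: posterior weight 1/3.
Sum the posterior weight over pairs where Esme is BO: 1/3.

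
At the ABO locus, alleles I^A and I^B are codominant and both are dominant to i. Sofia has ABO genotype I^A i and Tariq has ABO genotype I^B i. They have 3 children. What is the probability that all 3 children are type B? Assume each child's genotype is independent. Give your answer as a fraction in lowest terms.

ABO cross I^A i × I^B i → 1/4 O, 1/4 A, 1/4 B, 1/4 AB.
So P(type B) = 1/4 per child.
All 3 independent: (1/4)^3 = 1/64.

1/64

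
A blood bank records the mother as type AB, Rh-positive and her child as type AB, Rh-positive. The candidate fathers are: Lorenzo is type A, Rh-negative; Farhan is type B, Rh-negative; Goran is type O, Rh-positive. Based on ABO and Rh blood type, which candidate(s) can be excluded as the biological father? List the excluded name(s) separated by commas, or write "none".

A candidate is excluded only if no genotype consistent with his phenotype could produce a type AB, Rh-positive child with a type AB, Rh-positive mother.
Goran (type O, Rh+): no genotype consistent with that phenotype can produce a type-AB Rh+ child with a type-AB mother.

Goran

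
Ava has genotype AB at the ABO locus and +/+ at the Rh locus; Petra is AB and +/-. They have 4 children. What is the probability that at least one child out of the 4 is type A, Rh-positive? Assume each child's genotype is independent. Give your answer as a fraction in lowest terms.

ABO cross AB × AB → 1/4 A, 1/4 B, 1/2 AB.
Rh cross +/+ × +/- → 1 Rh+; so P(type A, Rh-positive) = 1/4 × 1 = 1/4 per child.
P(none) = (3/4)^4 = 81/256; P(at least one) = 1 − 81/256 = 175/256.

175/256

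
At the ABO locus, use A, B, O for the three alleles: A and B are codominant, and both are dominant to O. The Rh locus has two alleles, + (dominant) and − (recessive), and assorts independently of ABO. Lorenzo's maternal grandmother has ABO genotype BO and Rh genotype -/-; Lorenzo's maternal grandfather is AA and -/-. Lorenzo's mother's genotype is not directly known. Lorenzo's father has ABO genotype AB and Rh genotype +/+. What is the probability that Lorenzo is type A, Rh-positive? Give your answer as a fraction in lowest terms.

3/8

Lorenzo's mother's ABO genotype from BO × AA: 1/2 AB, 1/2 AO.
Crossing each possibility with the father AB and summing P(type A): 1/2·1/4 + 1/2·1/2 = 3/8.
Similarly for Rh via the mother's Rh distribution: P(Rh+) = 1.
Independent loci: 3/8 × 1 = 3/8.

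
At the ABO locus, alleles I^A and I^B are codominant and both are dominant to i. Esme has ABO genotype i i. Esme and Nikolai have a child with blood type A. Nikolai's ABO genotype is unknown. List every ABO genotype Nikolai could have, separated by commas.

For each candidate genotype of Nikolai, check whether crossing it with i i can produce every observed child phenotype.
  I^A I^A → possible child types {A} ✓
  I^A I^B → possible child types {A, B} ✓
  I^A i → possible child types {O, A} ✓
  I^B I^B → possible child types {B} ✗
  I^B i → possible child types {O, B} ✗
  i i → possible child types {O} ✗

I^A I^A, I^A I^B, I^A i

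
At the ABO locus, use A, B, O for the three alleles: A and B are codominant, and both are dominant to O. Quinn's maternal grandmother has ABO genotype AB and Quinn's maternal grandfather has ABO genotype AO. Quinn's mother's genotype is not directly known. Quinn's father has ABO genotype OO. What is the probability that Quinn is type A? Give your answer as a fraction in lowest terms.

Quinn's mother's ABO genotype from AB × AO: 1/4 AA, 1/4 AB, 1/4 AO, 1/4 BO.
Crossing each possibility with the father OO and summing P(type A): 1/4·1 + 1/4·1/2 + 1/4·1/2 + 1/4·0 = 1/2.

1/2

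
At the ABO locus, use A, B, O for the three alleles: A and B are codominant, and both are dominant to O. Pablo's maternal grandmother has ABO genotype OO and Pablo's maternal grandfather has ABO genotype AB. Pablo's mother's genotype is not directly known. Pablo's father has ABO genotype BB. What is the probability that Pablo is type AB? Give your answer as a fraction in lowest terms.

1/4

Pablo's mother's ABO genotype from OO × AB: 1/2 AO, 1/2 BO.
Crossing each possibility with the father BB and summing P(type AB): 1/2·1/2 + 1/2·0 = 1/4.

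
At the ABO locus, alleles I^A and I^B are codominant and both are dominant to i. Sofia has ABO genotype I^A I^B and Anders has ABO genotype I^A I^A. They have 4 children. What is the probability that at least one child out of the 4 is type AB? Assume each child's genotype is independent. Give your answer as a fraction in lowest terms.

15/16

ABO cross I^A I^B × I^A I^A → 1/2 A, 1/2 AB.
So P(type AB) = 1/2 per child.
P(none) = (1/2)^4 = 1/16; P(at least one) = 1 − 1/16 = 15/16.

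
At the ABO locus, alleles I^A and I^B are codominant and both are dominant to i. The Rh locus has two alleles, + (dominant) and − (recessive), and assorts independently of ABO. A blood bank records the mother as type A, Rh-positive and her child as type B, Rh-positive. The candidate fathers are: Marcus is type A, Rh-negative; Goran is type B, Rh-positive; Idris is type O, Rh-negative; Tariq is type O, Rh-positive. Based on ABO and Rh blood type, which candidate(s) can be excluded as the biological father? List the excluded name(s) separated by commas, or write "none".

A candidate is excluded only if no genotype consistent with his phenotype could produce a type B, Rh-positive child with a type A, Rh-positive mother.
Marcus (type A, Rh-): no genotype consistent with that phenotype can produce a type-B Rh+ child with a type-A mother.
Idris (type O, Rh-): no genotype consistent with that phenotype can produce a type-B Rh+ child with a type-A mother.
Tariq (type O, Rh+): no genotype consistent with that phenotype can produce a type-B Rh+ child with a type-A mother.

Marcus, Idris, Tariq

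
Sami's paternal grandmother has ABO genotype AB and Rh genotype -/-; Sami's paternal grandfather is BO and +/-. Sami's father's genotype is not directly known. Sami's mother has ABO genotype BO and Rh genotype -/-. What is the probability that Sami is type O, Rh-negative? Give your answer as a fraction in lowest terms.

Sami's father's ABO genotype from AB × BO: 1/4 AB, 1/4 AO, 1/4 BB, 1/4 BO.
Crossing each possibility with the mother BO and summing P(type O): 1/4·0 + 1/4·1/4 + 1/4·0 + 1/4·1/4 = 1/8.
Similarly for Rh via the father's Rh distribution: P(Rh-) = 3/4.
Independent loci: 1/8 × 3/4 = 3/32.

3/32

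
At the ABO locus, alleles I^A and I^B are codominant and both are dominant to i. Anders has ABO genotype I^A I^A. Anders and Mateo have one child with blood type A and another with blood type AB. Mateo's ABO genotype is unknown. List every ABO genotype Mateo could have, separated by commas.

For each candidate genotype of Mateo, check whether crossing it with I^A I^A can produce every observed child phenotype.
  I^A I^A → possible child types {A} ✗
  I^A I^B → possible child types {A, AB} ✓
  I^A i → possible child types {A} ✗
  I^B I^B → possible child types {AB} ✗
  I^B i → possible child types {A, AB} ✓
  i i → possible child types {A} ✗

I^A I^B, I^B i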